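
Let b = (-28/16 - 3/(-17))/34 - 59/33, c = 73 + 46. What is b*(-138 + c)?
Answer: 2658841/76296 ≈ 34.849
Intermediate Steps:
c = 119
b = -139939/76296 (b = (-28*1/16 - 3*(-1/17))*(1/34) - 59*1/33 = (-7/4 + 3/17)*(1/34) - 59/33 = -107/68*1/34 - 59/33 = -107/2312 - 59/33 = -139939/76296 ≈ -1.8342)
b*(-138 + c) = -139939*(-138 + 119)/76296 = -139939/76296*(-19) = 2658841/76296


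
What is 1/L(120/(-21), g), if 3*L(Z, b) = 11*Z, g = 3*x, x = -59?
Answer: -21/440 ≈ -0.047727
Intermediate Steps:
g = -177 (g = 3*(-59) = -177)
L(Z, b) = 11*Z/3 (L(Z, b) = (11*Z)/3 = 11*Z/3)
1/L(120/(-21), g) = 1/(11*(120/(-21))/3) = 1/(11*(120*(-1/21))/3) = 1/((11/3)*(-40/7)) = 1/(-440/21) = -21/440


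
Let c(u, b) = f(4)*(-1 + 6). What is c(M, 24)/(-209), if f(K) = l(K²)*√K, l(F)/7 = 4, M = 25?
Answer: -280/209 ≈ -1.3397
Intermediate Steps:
l(F) = 28 (l(F) = 7*4 = 28)
f(K) = 28*√K
c(u, b) = 280 (c(u, b) = (28*√4)*(-1 + 6) = (28*2)*5 = 56*5 = 280)
c(M, 24)/(-209) = 280/(-209) = 280*(-1/209) = -280/209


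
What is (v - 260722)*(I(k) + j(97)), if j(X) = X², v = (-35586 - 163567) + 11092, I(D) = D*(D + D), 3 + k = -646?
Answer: -382278296013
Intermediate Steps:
k = -649 (k = -3 - 646 = -649)
I(D) = 2*D² (I(D) = D*(2*D) = 2*D²)
v = -188061 (v = -199153 + 11092 = -188061)
(v - 260722)*(I(k) + j(97)) = (-188061 - 260722)*(2*(-649)² + 97²) = -448783*(2*421201 + 9409) = -448783*(842402 + 9409) = -448783*851811 = -382278296013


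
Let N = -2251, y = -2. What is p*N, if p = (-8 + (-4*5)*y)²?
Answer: -2305024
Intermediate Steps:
p = 1024 (p = (-8 - 4*5*(-2))² = (-8 - 20*(-2))² = (-8 + 40)² = 32² = 1024)
p*N = 1024*(-2251) = -2305024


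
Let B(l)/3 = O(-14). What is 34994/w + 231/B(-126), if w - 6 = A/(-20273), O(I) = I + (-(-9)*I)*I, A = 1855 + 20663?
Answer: 8867971541/1239000 ≈ 7157.4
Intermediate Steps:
A = 22518
O(I) = I + 9*I² (O(I) = I + (9*I)*I = I + 9*I²)
w = 99120/20273 (w = 6 + 22518/(-20273) = 6 + 22518*(-1/20273) = 6 - 22518/20273 = 99120/20273 ≈ 4.8893)
B(l) = 5250 (B(l) = 3*(-14*(1 + 9*(-14))) = 3*(-14*(1 - 126)) = 3*(-14*(-125)) = 3*1750 = 5250)
34994/w + 231/B(-126) = 34994/(99120/20273) + 231/5250 = 34994*(20273/99120) + 231*(1/5250) = 354716681/49560 + 11/250 = 8867971541/1239000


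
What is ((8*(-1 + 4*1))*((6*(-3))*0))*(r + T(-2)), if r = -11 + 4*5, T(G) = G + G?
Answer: 0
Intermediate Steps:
T(G) = 2*G
r = 9 (r = -11 + 20 = 9)
((8*(-1 + 4*1))*((6*(-3))*0))*(r + T(-2)) = ((8*(-1 + 4*1))*((6*(-3))*0))*(9 + 2*(-2)) = ((8*(-1 + 4))*(-18*0))*(9 - 4) = ((8*3)*0)*5 = (24*0)*5 = 0*5 = 0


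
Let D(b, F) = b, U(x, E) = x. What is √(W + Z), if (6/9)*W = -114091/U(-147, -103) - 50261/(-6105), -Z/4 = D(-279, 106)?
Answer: 3*√51689209605/14245 ≈ 47.880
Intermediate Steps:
Z = 1116 (Z = -4*(-279) = 1116)
W = 117318987/99715 (W = 3*(-114091/(-147) - 50261/(-6105))/2 = 3*(-114091*(-1/147) - 50261*(-1/6105))/2 = 3*(114091/147 + 50261/6105)/2 = (3/2)*(78212658/99715) = 117318987/99715 ≈ 1176.5)
√(W + Z) = √(117318987/99715 + 1116) = √(228600927/99715) = 3*√51689209605/14245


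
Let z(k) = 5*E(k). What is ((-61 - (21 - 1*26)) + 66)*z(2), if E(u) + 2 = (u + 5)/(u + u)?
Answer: -25/2 ≈ -12.500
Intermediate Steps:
E(u) = -2 + (5 + u)/(2*u) (E(u) = -2 + (u + 5)/(u + u) = -2 + (5 + u)/((2*u)) = -2 + (5 + u)*(1/(2*u)) = -2 + (5 + u)/(2*u))
z(k) = 5*(5 - 3*k)/(2*k) (z(k) = 5*((5 - 3*k)/(2*k)) = 5*(5 - 3*k)/(2*k))
((-61 - (21 - 1*26)) + 66)*z(2) = ((-61 - (21 - 1*26)) + 66)*((5/2)*(5 - 3*2)/2) = ((-61 - (21 - 26)) + 66)*((5/2)*(1/2)*(5 - 6)) = ((-61 - 1*(-5)) + 66)*((5/2)*(1/2)*(-1)) = ((-61 + 5) + 66)*(-5/4) = (-56 + 66)*(-5/4) = 10*(-5/4) = -25/2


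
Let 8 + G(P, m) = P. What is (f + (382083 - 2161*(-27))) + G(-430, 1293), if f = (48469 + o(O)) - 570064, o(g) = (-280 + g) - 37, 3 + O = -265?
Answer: -82188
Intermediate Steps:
G(P, m) = -8 + P
O = -268 (O = -3 - 265 = -268)
o(g) = -317 + g
f = -522180 (f = (48469 + (-317 - 268)) - 570064 = (48469 - 585) - 570064 = 47884 - 570064 = -522180)
(f + (382083 - 2161*(-27))) + G(-430, 1293) = (-522180 + (382083 - 2161*(-27))) + (-8 - 430) = (-522180 + (382083 - 1*(-58347))) - 438 = (-522180 + (382083 + 58347)) - 438 = (-522180 + 440430) - 438 = -81750 - 438 = -82188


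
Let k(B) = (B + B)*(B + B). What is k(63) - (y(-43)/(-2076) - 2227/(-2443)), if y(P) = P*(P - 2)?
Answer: 26839301707/1690556 ≈ 15876.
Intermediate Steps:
y(P) = P*(-2 + P)
k(B) = 4*B² (k(B) = (2*B)*(2*B) = 4*B²)
k(63) - (y(-43)/(-2076) - 2227/(-2443)) = 4*63² - (-43*(-2 - 43)/(-2076) - 2227/(-2443)) = 4*3969 - (-43*(-45)*(-1/2076) - 2227*(-1/2443)) = 15876 - (1935*(-1/2076) + 2227/2443) = 15876 - (-645/692 + 2227/2443) = 15876 - 1*(-34651/1690556) = 15876 + 34651/1690556 = 26839301707/1690556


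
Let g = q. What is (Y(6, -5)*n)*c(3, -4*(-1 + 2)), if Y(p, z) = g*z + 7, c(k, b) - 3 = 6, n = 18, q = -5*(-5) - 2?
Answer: -17496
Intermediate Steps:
q = 23 (q = 25 - 2 = 23)
g = 23
c(k, b) = 9 (c(k, b) = 3 + 6 = 9)
Y(p, z) = 7 + 23*z (Y(p, z) = 23*z + 7 = 7 + 23*z)
(Y(6, -5)*n)*c(3, -4*(-1 + 2)) = ((7 + 23*(-5))*18)*9 = ((7 - 115)*18)*9 = -108*18*9 = -1944*9 = -17496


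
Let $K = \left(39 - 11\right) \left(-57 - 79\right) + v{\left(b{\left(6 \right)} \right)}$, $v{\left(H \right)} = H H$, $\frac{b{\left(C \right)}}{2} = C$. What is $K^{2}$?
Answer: $13424896$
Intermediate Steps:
$b{\left(C \right)} = 2 C$
$v{\left(H \right)} = H^{2}$
$K = -3664$ ($K = \left(39 - 11\right) \left(-57 - 79\right) + \left(2 \cdot 6\right)^{2} = 28 \left(-136\right) + 12^{2} = -3808 + 144 = -3664$)
$K^{2} = \left(-3664\right)^{2} = 13424896$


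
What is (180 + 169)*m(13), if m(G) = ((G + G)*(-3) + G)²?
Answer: 1474525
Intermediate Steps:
m(G) = 25*G² (m(G) = ((2*G)*(-3) + G)² = (-6*G + G)² = (-5*G)² = 25*G²)
(180 + 169)*m(13) = (180 + 169)*(25*13²) = 349*(25*169) = 349*4225 = 1474525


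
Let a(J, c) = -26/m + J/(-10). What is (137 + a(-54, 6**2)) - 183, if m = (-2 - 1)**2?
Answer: -1957/45 ≈ -43.489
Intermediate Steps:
m = 9 (m = (-3)**2 = 9)
a(J, c) = -26/9 - J/10 (a(J, c) = -26/9 + J/(-10) = -26*1/9 + J*(-1/10) = -26/9 - J/10)
(137 + a(-54, 6**2)) - 183 = (137 + (-26/9 - 1/10*(-54))) - 183 = (137 + (-26/9 + 27/5)) - 183 = (137 + 113/45) - 183 = 6278/45 - 183 = -1957/45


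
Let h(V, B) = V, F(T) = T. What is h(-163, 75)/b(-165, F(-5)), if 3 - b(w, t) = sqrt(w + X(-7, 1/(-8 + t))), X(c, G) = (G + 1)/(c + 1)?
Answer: -6357/2264 - 163*I*sqrt(27911)/2264 ≈ -2.8079 - 12.028*I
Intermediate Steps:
X(c, G) = (1 + G)/(1 + c)
b(w, t) = 3 - sqrt(-1/6 + w - 1/(6*(-8 + t))) (b(w, t) = 3 - sqrt(w + (1 + 1/(-8 + t))/(1 - 7)) = 3 - sqrt(w + (1 + 1/(-8 + t))/(-6)) = 3 - sqrt(w - (1 + 1/(-8 + t))/6) = 3 - sqrt(w + (-1/6 - 1/(6*(-8 + t)))) = 3 - sqrt(-1/6 + w - 1/(6*(-8 + t))))
h(-163, 75)/b(-165, F(-5)) = -163/(3 - sqrt(36*(-165) + 42/(-8 - 5) - 6*(-5)/(-8 - 5))/6) = -163/(3 - sqrt(-5940 + 42/(-13) - 6*(-5)/(-13))/6) = -163/(3 - sqrt(-5940 + 42*(-1/13) - 6*(-5)*(-1/13))/6) = -163/(3 - sqrt(-5940 - 42/13 - 30/13)/6) = -163/(3 - I*sqrt(27911)/13)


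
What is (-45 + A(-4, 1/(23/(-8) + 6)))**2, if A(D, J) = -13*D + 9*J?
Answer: 61009/625 ≈ 97.614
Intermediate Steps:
(-45 + A(-4, 1/(23/(-8) + 6)))**2 = (-45 + (-13*(-4) + 9/(23/(-8) + 6)))**2 = (-45 + (52 + 9/(23*(-1/8) + 6)))**2 = (-45 + (52 + 9/(-23/8 + 6)))**2 = (-45 + (52 + 9/(25/8)))**2 = (-45 + (52 + 9*(8/25)))**2 = (-45 + (52 + 72/25))**2 = (-45 + 1372/25)**2 = (247/25)**2 = 61009/625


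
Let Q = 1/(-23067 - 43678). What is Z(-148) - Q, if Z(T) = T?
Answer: -9878259/66745 ≈ -148.00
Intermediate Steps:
Q = -1/66745 (Q = 1/(-66745) = -1/66745 ≈ -1.4982e-5)
Z(-148) - Q = -148 - 1*(-1/66745) = -148 + 1/66745 = -9878259/66745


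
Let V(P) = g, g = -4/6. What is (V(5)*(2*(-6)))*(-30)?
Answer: -240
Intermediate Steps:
g = -⅔ (g = -4*⅙ = -⅔ ≈ -0.66667)
V(P) = -⅔
(V(5)*(2*(-6)))*(-30) = -4*(-6)/3*(-30) = -⅔*(-12)*(-30) = 8*(-30) = -240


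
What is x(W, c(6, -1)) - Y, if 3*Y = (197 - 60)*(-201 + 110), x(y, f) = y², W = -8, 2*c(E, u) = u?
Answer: 12659/3 ≈ 4219.7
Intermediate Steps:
c(E, u) = u/2
Y = -12467/3 (Y = ((197 - 60)*(-201 + 110))/3 = (137*(-91))/3 = (⅓)*(-12467) = -12467/3 ≈ -4155.7)
x(W, c(6, -1)) - Y = (-8)² - 1*(-12467/3) = 64 + 12467/3 = 12659/3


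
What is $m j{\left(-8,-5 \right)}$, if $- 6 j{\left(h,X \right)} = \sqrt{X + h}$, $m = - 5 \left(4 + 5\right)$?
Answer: $\frac{15 i \sqrt{13}}{2} \approx 27.042 i$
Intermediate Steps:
$m = -45$ ($m = \left(-5\right) 9 = -45$)
$j{\left(h,X \right)} = - \frac{\sqrt{X + h}}{6}$
$m j{\left(-8,-5 \right)} = - 45 \left(- \frac{\sqrt{-5 - 8}}{6}\right) = - 45 \left(- \frac{\sqrt{-13}}{6}\right) = - 45 \left(- \frac{i \sqrt{13}}{6}\right) = \frac{15 i \sqrt{13}}{2}$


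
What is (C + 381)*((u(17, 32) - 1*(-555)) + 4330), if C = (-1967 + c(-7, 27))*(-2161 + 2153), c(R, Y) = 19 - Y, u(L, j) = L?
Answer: 79319262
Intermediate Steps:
C = 15800 (C = (-1967 + (19 - 1*27))*(-2161 + 2153) = (-1967 + (19 - 27))*(-8) = (-1967 - 8)*(-8) = -1975*(-8) = 15800)
(C + 381)*((u(17, 32) - 1*(-555)) + 4330) = (15800 + 381)*((17 - 1*(-555)) + 4330) = 16181*((17 + 555) + 4330) = 16181*(572 + 4330) = 16181*4902 = 79319262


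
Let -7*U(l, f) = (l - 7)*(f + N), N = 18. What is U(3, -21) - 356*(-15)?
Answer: 37368/7 ≈ 5338.3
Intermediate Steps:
U(l, f) = -(-7 + l)*(18 + f)/7 (U(l, f) = -(l - 7)*(f + 18)/7 = -(-7 + l)*(18 + f)/7)
U(3, -21) - 356*(-15) = (18 - 21 - 18/7*3 - ⅐*(-21)*3) - 356*(-15) = (18 - 21 - 54/7 + 9) + 5340 = -12/7 + 5340 = 37368/7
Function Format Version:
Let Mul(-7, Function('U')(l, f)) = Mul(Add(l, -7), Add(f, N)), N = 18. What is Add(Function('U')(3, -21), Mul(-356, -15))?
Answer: Rational(37368, 7) ≈ 5338.3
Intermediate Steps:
Function('U')(l, f) = Mul(Rational(-1, 7), Add(-7, l), Add(18, f)) (Function('U')(l, f) = Mul(Rational(-1, 7), Mul(Add(l, -7), Add(f, 18))) = Mul(Rational(-1, 7), Mul(Add(-7, l), Add(18, f))) = Mul(Rational(-1, 7), Add(-7, l), Add(18, f)))
Add(Function('U')(3, -21), Mul(-356, -15)) = Add(Add(18, -21, Mul(Rational(-18, 7), 3), Mul(Rational(-1, 7), -21, 3)), Mul(-356, -15)) = Add(Add(18, -21, Rational(-54, 7), 9), 5340) = Add(Rational(-12, 7), 5340) = Rational(37368, 7)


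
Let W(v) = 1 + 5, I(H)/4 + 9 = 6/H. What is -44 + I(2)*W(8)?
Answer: -188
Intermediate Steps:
I(H) = -36 + 24/H (I(H) = -36 + 4*(6/H) = -36 + 24/H)
W(v) = 6
-44 + I(2)*W(8) = -44 + (-36 + 24/2)*6 = -44 + (-36 + 24*(½))*6 = -44 + (-36 + 12)*6 = -44 - 24*6 = -44 - 144 = -188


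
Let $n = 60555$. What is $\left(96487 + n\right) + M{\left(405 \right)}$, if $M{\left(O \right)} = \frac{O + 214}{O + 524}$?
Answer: $\frac{145892637}{929} \approx 1.5704 \cdot 10^{5}$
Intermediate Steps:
$M{\left(O \right)} = \frac{214 + O}{524 + O}$
$\left(96487 + n\right) + M{\left(405 \right)} = \left(96487 + 60555\right) + \frac{214 + 405}{524 + 405} = 157042 + \frac{1}{929} \cdot 619 = 157042 + \frac{619}{929} = \frac{145892637}{929}$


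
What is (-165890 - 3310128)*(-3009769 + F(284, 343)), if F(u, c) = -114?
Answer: 10462407485894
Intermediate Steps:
(-165890 - 3310128)*(-3009769 + F(284, 343)) = (-165890 - 3310128)*(-3009769 - 114) = -3476018*(-3009883) = 10462407485894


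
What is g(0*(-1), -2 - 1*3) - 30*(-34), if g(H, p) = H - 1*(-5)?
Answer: 1025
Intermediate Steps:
g(H, p) = 5 + H (g(H, p) = H + 5 = 5 + H)
g(0*(-1), -2 - 1*3) - 30*(-34) = (5 + 0*(-1)) - 30*(-34) = (5 + 0) + 1020 = 5 + 1020 = 1025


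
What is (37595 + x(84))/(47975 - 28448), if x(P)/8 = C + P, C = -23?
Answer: 38083/19527 ≈ 1.9503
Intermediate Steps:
x(P) = -184 + 8*P (x(P) = 8*(-23 + P) = -184 + 8*P)
(37595 + x(84))/(47975 - 28448) = (37595 + (-184 + 8*84))/(47975 - 28448) = (37595 + (-184 + 672))/19527 = (37595 + 488)*(1/19527) = 38083*(1/19527) = 38083/19527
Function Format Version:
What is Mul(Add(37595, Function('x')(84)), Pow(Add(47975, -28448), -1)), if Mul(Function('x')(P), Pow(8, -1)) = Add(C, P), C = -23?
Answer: Rational(38083, 19527) ≈ 1.9503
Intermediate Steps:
Function('x')(P) = Add(-184, Mul(8, P)) (Function('x')(P) = Mul(8, Add(-23, P)) = Add(-184, Mul(8, P)))
Mul(Add(37595, Function('x')(84)), Pow(Add(47975, -28448), -1)) = Mul(Add(37595, Add(-184, Mul(8, 84))), Pow(Add(47975, -28448), -1)) = Mul(Add(37595, Add(-184, 672)), Pow(19527, -1)) = Mul(Add(37595, 488), Rational(1, 19527)) = Mul(38083, Rational(1, 19527)) = Rational(38083, 19527)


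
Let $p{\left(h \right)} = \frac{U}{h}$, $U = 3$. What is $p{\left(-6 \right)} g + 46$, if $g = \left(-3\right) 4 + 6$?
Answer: $49$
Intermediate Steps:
$g = -6$ ($g = -12 + 6 = -6$)
$p{\left(h \right)} = \frac{3}{h}$
$p{\left(-6 \right)} g + 46 = \frac{3}{-6} \left(-6\right) + 46 = 3 \left(- \frac{1}{6}\right) \left(-6\right) + 46 = \left(- \frac{1}{2}\right) \left(-6\right) + 46 = 3 + 46 = 49$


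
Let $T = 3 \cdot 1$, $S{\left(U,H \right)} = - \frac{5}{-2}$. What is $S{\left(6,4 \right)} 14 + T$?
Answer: $38$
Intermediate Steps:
$S{\left(U,H \right)} = \frac{5}{2}$ ($S{\left(U,H \right)} = \left(-5\right) \left(- \frac{1}{2}\right) = \frac{5}{2}$)
$T = 3$
$S{\left(6,4 \right)} 14 + T = \frac{5}{2} \cdot 14 + 3 = 35 + 3 = 38$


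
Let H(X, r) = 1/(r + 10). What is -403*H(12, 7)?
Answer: -403/17 ≈ -23.706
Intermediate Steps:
H(X, r) = 1/(10 + r)
-403*H(12, 7) = -403/(10 + 7) = -403/17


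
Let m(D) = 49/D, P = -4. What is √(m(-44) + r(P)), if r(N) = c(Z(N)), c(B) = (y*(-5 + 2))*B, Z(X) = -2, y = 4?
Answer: √11077/22 ≈ 4.7840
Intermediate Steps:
c(B) = -12*B (c(B) = (4*(-5 + 2))*B = (4*(-3))*B = -12*B)
r(N) = 24 (r(N) = -12*(-2) = 24)
√(m(-44) + r(P)) = √(49/(-44) + 24) = √(49*(-1/44) + 24) = √(-49/44 + 24) = √(1007/44) = √11077/22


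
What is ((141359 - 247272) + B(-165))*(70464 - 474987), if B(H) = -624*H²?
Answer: 6915042777699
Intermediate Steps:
((141359 - 247272) + B(-165))*(70464 - 474987) = ((141359 - 247272) - 624*(-165)²)*(70464 - 474987) = (-105913 - 624*27225)*(-404523) = (-105913 - 16988400)*(-404523) = -17094313*(-404523) = 6915042777699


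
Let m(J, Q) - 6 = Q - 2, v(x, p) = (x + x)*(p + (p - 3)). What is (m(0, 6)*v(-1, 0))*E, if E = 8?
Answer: 480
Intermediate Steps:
v(x, p) = 2*x*(-3 + 2*p) (v(x, p) = (2*x)*(p + (-3 + p)) = (2*x)*(-3 + 2*p) = 2*x*(-3 + 2*p))
m(J, Q) = 4 + Q (m(J, Q) = 6 + (Q - 2) = 6 + (-2 + Q) = 4 + Q)
(m(0, 6)*v(-1, 0))*E = ((4 + 6)*(2*(-1)*(-3 + 2*0)))*8 = (10*(2*(-1)*(-3 + 0)))*8 = (10*(2*(-1)*(-3)))*8 = (10*6)*8 = 60*8 = 480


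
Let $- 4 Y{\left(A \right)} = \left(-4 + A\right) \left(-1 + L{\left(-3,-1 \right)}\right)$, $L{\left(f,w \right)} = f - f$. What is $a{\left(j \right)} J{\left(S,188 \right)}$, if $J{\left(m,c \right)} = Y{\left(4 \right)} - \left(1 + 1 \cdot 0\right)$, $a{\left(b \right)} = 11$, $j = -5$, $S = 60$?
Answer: $-11$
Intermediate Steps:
$L{\left(f,w \right)} = 0$
$Y{\left(A \right)} = -1 + \frac{A}{4}$ ($Y{\left(A \right)} = - \frac{\left(-4 + A\right) \left(-1 + 0\right)}{4} = - \frac{\left(-4 + A\right) \left(-1\right)}{4} = - \frac{4 - A}{4} = -1 + \frac{A}{4}$)
$J{\left(m,c \right)} = -1$ ($J{\left(m,c \right)} = \left(-1 + \frac{1}{4} \cdot 4\right) - \left(1 + 1 \cdot 0\right) = \left(-1 + 1\right) - \left(1 + 0\right) = 0 - 1 = -1$)
$a{\left(j \right)} J{\left(S,188 \right)} = 11 \left(-1\right) = -11$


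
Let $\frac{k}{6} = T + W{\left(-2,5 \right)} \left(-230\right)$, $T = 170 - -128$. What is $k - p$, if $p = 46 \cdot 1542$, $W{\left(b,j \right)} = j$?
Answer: $-76044$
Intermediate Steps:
$p = 70932$
$T = 298$ ($T = 170 + 128 = 298$)
$k = -5112$ ($k = 6 \left(298 + 5 \left(-230\right)\right) = 6 \left(298 - 1150\right) = 6 \left(-852\right) = -5112$)
$k - p = -5112 - 70932 = -76044$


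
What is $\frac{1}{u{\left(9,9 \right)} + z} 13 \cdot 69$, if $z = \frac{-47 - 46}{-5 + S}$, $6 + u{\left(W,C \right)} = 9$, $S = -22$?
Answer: $\frac{8073}{58} \approx 139.19$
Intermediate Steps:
$u{\left(W,C \right)} = 3$ ($u{\left(W,C \right)} = -6 + 9 = 3$)
$z = \frac{31}{9}$ ($z = \frac{-47 - 46}{-5 - 22} = - \frac{93}{-27} = \left(-93\right) \left(- \frac{1}{27}\right) = \frac{31}{9} \approx 3.4444$)
$\frac{1}{u{\left(9,9 \right)} + z} 13 \cdot 69 = \frac{1}{3 + \frac{31}{9}} \cdot 13 \cdot 69 = \frac{1}{\frac{58}{9}} \cdot 13 \cdot 69 = \frac{9}{58} \cdot 13 \cdot 69 = \frac{117}{58} \cdot 69 = \frac{8073}{58}$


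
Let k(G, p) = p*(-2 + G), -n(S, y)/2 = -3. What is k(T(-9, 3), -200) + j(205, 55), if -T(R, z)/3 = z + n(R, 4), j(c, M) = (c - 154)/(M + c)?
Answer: 1508051/260 ≈ 5800.2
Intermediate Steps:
n(S, y) = 6 (n(S, y) = -2*(-3) = 6)
j(c, M) = (-154 + c)/(M + c)
T(R, z) = -18 - 3*z (T(R, z) = -3*(z + 6) = -3*(6 + z) = -18 - 3*z)
k(T(-9, 3), -200) + j(205, 55) = -200*(-2 + (-18 - 3*3)) + (-154 + 205)/(55 + 205) = -200*(-2 + (-18 - 9)) + 51/260 = -200*(-2 - 27) + (1/260)*51 = -200*(-29) + 51/260 = 5800 + 51/260 = 1508051/260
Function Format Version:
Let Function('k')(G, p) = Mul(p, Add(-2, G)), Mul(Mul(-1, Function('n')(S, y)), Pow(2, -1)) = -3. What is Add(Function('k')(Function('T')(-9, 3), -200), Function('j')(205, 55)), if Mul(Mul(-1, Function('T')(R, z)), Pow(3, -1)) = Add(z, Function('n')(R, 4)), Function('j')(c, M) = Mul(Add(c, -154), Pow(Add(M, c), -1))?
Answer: Rational(1508051, 260) ≈ 5800.2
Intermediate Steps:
Function('n')(S, y) = 6 (Function('n')(S, y) = Mul(-2, -3) = 6)
Function('j')(c, M) = Mul(Pow(Add(M, c), -1), Add(-154, c)) (Function('j')(c, M) = Mul(Add(-154, c), Pow(Add(M, c), -1)) = Mul(Pow(Add(M, c), -1), Add(-154, c)))
Function('T')(R, z) = Add(-18, Mul(-3, z)) (Function('T')(R, z) = Mul(-3, Add(z, 6)) = Mul(-3, Add(6, z)) = Add(-18, Mul(-3, z)))
Add(Function('k')(Function('T')(-9, 3), -200), Function('j')(205, 55)) = Add(Mul(-200, Add(-2, Add(-18, Mul(-3, 3)))), Mul(Pow(Add(55, 205), -1), Add(-154, 205))) = Add(Mul(-200, Add(-2, Add(-18, -9))), Mul(Pow(260, -1), 51)) = Add(Mul(-200, Add(-2, -27)), Mul(Rational(1, 260), 51)) = Add(Mul(-200, -29), Rational(51, 260)) = Add(5800, Rational(51, 260)) = Rational(1508051, 260)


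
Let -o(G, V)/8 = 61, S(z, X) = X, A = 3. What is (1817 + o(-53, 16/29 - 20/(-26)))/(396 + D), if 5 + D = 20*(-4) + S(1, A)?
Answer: 1329/314 ≈ 4.2325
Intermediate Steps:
o(G, V) = -488 (o(G, V) = -8*61 = -488)
D = -82 (D = -5 + (20*(-4) + 3) = -5 + (-80 + 3) = -5 - 77 = -82)
(1817 + o(-53, 16/29 - 20/(-26)))/(396 + D) = (1817 - 488)/(396 - 82) = 1329/314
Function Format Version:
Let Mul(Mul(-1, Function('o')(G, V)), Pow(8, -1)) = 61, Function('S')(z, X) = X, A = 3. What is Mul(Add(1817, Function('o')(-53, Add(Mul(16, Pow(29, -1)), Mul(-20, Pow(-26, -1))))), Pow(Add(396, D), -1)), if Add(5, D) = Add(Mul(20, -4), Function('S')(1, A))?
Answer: Rational(1329, 314) ≈ 4.2325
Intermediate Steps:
Function('o')(G, V) = -488 (Function('o')(G, V) = Mul(-8, 61) = -488)
D = -82 (D = Add(-5, Add(Mul(20, -4), 3)) = Add(-5, Add(-80, 3)) = Add(-5, -77) = -82)
Mul(Add(1817, Function('o')(-53, Add(Mul(16, Pow(29, -1)), Mul(-20, Pow(-26, -1))))), Pow(Add(396, D), -1)) = Mul(Add(1817, -488), Pow(Add(396, -82), -1)) = Mul(1329, Pow(314, -1)) = Mul(1329, Rational(1, 314)) = Rational(1329, 314)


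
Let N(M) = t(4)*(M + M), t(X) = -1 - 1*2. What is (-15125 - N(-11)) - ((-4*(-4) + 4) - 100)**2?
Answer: -21591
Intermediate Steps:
t(X) = -3 (t(X) = -1 - 2 = -3)
N(M) = -6*M (N(M) = -3*(M + M) = -6*M)
(-15125 - N(-11)) - ((-4*(-4) + 4) - 100)**2 = (-15125 - (-6)*(-11)) - ((-4*(-4) + 4) - 100)**2 = (-15125 - 1*66) - ((16 + 4) - 100)**2 = (-15125 - 66) - (20 - 100)**2 = -15191 - 1*(-80)**2 = -15191 - 1*6400 = -15191 - 6400 = -21591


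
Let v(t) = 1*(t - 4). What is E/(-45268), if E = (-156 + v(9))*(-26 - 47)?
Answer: -11023/45268 ≈ -0.24351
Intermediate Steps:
v(t) = -4 + t (v(t) = 1*(-4 + t) = -4 + t)
E = 11023 (E = (-156 + (-4 + 9))*(-26 - 47) = (-156 + 5)*(-73) = -151*(-73) = 11023)
E/(-45268) = 11023/(-45268) = 11023*(-1/45268) = -11023/45268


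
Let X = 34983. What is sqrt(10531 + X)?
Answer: sqrt(45514) ≈ 213.34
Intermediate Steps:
sqrt(10531 + X) = sqrt(10531 + 34983) = sqrt(45514)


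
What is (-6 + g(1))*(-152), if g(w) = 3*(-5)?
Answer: 3192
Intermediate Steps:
g(w) = -15
(-6 + g(1))*(-152) = (-6 - 15)*(-152) = -21*(-152) = 3192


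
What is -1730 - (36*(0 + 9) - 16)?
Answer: -2038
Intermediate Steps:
-1730 - (36*(0 + 9) - 16) = -1730 - (36*9 - 16) = -1730 - (324 - 16) = -1730 - 1*308 = -1730 - 308 = -2038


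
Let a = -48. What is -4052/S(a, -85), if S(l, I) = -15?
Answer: 4052/15 ≈ 270.13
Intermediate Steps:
-4052/S(a, -85) = -4052/(-15) = -4052*(-1/15) = 4052/15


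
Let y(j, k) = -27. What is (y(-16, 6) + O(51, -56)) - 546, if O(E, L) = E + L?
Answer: -578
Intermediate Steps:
(y(-16, 6) + O(51, -56)) - 546 = (-27 + (51 - 56)) - 546 = (-27 - 5) - 546 = -32 - 546 = -578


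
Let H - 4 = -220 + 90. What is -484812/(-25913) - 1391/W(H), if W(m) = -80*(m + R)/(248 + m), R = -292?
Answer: 5907312677/433265360 ≈ 13.634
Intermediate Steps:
H = -126 (H = 4 + (-220 + 90) = 4 - 130 = -126)
W(m) = -80*(-292 + m)/(248 + m) (W(m) = -80*(m - 292)/(248 + m) = -80*(-292 + m)/(248 + m))
-484812/(-25913) - 1391/W(H) = -484812/(-25913) - 1391*(248 - 126)/(80*(292 - 1*(-126))) = -484812*(-1/25913) - 1391*61/(40*(292 + 126)) = 484812/25913 - 1391/(80*(1/122)*418) = 484812/25913 - 1391/16720/61 = 484812/25913 - 1391*61/16720 = 484812/25913 - 84851/16720 = 5907312677/433265360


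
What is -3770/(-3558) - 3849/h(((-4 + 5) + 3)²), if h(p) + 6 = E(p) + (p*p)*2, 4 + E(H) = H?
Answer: -5870941/921522 ≈ -6.3709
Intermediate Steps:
E(H) = -4 + H
h(p) = -10 + p + 2*p² (h(p) = -6 + ((-4 + p) + (p*p)*2) = -6 + ((-4 + p) + p²*2) = -6 + ((-4 + p) + 2*p²) = -6 + (-4 + p + 2*p²) = -10 + p + 2*p²)
-3770/(-3558) - 3849/h(((-4 + 5) + 3)²) = -3770/(-3558) - 3849/(-10 + ((-4 + 5) + 3)² + 2*(((-4 + 5) + 3)²)²) = -3770*(-1/3558) - 3849/(-10 + (1 + 3)² + 2*((1 + 3)²)²) = 1885/1779 - 3849/(-10 + 4² + 2*(4²)²) = 1885/1779 - 3849/(-10 + 16 + 2*16²) = 1885/1779 - 3849/(-10 + 16 + 2*256) = 1885/1779 - 3849/(-10 + 16 + 512) = 1885/1779 - 3849/518 = -5870941/921522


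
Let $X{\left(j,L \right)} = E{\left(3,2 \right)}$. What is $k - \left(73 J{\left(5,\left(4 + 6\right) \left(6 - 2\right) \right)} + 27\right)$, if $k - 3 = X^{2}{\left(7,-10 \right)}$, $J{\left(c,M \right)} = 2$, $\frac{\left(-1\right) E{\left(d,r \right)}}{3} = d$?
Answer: $-89$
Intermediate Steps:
$E{\left(d,r \right)} = - 3 d$
$X{\left(j,L \right)} = -9$ ($X{\left(j,L \right)} = \left(-3\right) 3 = -9$)
$k = 84$ ($k = 3 + \left(-9\right)^{2} = 3 + 81 = 84$)
$k - \left(73 J{\left(5,\left(4 + 6\right) \left(6 - 2\right) \right)} + 27\right) = 84 - \left(73 \cdot 2 + 27\right) = 84 - \left(146 + 27\right) = 84 - 173 = -89$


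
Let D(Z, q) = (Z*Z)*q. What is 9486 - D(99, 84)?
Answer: -813798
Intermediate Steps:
D(Z, q) = q*Z**2 (D(Z, q) = Z**2*q = q*Z**2)
9486 - D(99, 84) = 9486 - 84*99**2 = 9486 - 84*9801 = 9486 - 1*823284 = 9486 - 823284 = -813798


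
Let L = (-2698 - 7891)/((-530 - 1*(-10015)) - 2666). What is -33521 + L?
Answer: -228590288/6819 ≈ -33523.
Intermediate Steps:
L = -10589/6819 (L = -10589/((-530 + 10015) - 2666) = -10589/(9485 - 2666) = -10589/6819 ≈ -1.5529)
-33521 + L = -33521 - 10589/6819 = -228590288/6819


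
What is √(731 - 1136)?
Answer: 9*I*√5 ≈ 20.125*I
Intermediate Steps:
√(731 - 1136) = √(-405) = 9*I*√5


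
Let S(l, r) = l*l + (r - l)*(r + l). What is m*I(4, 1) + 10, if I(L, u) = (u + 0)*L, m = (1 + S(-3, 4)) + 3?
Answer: 90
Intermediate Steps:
S(l, r) = l² + (l + r)*(r - l) (S(l, r) = l² + (r - l)*(l + r) = l² + (l + r)*(r - l))
m = 20 (m = (1 + 4²) + 3 = (1 + 16) + 3 = 17 + 3 = 20)
I(L, u) = L*u (I(L, u) = u*L = L*u)
m*I(4, 1) + 10 = 20*(4*1) + 10 = 20*4 + 10 = 80 + 10 = 90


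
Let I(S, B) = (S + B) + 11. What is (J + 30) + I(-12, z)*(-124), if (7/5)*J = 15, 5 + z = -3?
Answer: 8097/7 ≈ 1156.7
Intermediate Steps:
z = -8 (z = -5 - 3 = -8)
J = 75/7 (J = (5/7)*15 = 75/7 ≈ 10.714)
I(S, B) = 11 + B + S (I(S, B) = (B + S) + 11 = 11 + B + S)
(J + 30) + I(-12, z)*(-124) = (75/7 + 30) + (11 - 8 - 12)*(-124) = 285/7 - 9*(-124) = 285/7 + 1116 = 8097/7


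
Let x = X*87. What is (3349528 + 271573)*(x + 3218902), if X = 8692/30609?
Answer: 118926767032680574/10203 ≈ 1.1656e+13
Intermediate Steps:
X = 8692/30609 (X = 8692*(1/30609) = 8692/30609 ≈ 0.28397)
x = 252068/10203 (x = (8692/30609)*87 = 252068/10203 ≈ 24.705)
(3349528 + 271573)*(x + 3218902) = (3349528 + 271573)*(252068/10203 + 3218902) = 3621101*(32842709174/10203) = 118926767032680574/10203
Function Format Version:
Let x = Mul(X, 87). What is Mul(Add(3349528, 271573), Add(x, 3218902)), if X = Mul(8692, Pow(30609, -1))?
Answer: Rational(118926767032680574, 10203) ≈ 1.1656e+13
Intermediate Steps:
X = Rational(8692, 30609) (X = Mul(8692, Rational(1, 30609)) = Rational(8692, 30609) ≈ 0.28397)
x = Rational(252068, 10203) (x = Mul(Rational(8692, 30609), 87) = Rational(252068, 10203) ≈ 24.705)
Mul(Add(3349528, 271573), Add(x, 3218902)) = Mul(Add(3349528, 271573), Add(Rational(252068, 10203), 3218902)) = Mul(3621101, Rational(32842709174, 10203)) = Rational(118926767032680574, 10203)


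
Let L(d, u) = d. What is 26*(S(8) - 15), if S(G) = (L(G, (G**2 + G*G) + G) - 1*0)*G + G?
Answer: 1482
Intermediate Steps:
S(G) = G + G**2 (S(G) = (G - 1*0)*G + G = (G + 0)*G + G = G*G + G = G**2 + G = G + G**2)
26*(S(8) - 15) = 26*(8*(1 + 8) - 15) = 26*(8*9 - 15) = 26*(72 - 15) = 26*57 = 1482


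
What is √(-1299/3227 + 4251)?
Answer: √44263719906/3227 ≈ 65.197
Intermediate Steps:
√(-1299/3227 + 4251) = √(13716678/3227) = √44263719906/3227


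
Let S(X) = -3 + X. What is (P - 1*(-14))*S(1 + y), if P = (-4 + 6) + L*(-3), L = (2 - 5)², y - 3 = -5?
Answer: 44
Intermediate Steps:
y = -2 (y = 3 - 5 = -2)
L = 9 (L = (-3)² = 9)
P = -25 (P = (-4 + 6) + 9*(-3) = 2 - 27 = -25)
(P - 1*(-14))*S(1 + y) = (-25 - 1*(-14))*(-3 + (1 - 2)) = (-25 + 14)*(-3 - 1) = -11*(-4) = 44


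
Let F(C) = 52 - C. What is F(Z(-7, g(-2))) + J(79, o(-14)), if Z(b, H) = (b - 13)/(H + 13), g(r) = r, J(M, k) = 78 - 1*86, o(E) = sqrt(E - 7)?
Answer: 504/11 ≈ 45.818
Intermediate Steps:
o(E) = sqrt(-7 + E)
J(M, k) = -8 (J(M, k) = 78 - 86 = -8)
Z(b, H) = (-13 + b)/(13 + H)
F(Z(-7, g(-2))) + J(79, o(-14)) = (52 - (-13 - 7)/(13 - 2)) - 8 = (52 - (-20)/11) - 8 = (52 - 1*(-20/11)) - 8 = (52 + 20/11) - 8 = 592/11 - 8 = 504/11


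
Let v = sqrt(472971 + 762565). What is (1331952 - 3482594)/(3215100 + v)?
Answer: -864316136775/1292108346808 + 1075321*sqrt(77221)/1292108346808 ≈ -0.66869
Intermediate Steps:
v = 4*sqrt(77221) (v = sqrt(1235536) = 4*sqrt(77221) ≈ 1111.5)
(1331952 - 3482594)/(3215100 + v) = (1331952 - 3482594)/(3215100 + 4*sqrt(77221)) = -2150642/(3215100 + 4*sqrt(77221))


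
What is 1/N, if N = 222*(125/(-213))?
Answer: -71/9250 ≈ -0.0076757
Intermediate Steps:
N = -9250/71 (N = 222*(125*(-1/213)) = 222*(-125/213) = -9250/71 ≈ -130.28)
1/N = 1/(-9250/71) = -71/9250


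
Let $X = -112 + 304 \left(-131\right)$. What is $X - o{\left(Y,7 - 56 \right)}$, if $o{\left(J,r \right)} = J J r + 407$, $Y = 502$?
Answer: $12307853$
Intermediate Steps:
$o{\left(J,r \right)} = 407 + r J^{2}$ ($o{\left(J,r \right)} = J^{2} r + 407 = r J^{2} + 407 = 407 + r J^{2}$)
$X = -39936$ ($X = -112 - 39824 = -39936$)
$X - o{\left(Y,7 - 56 \right)} = -39936 - \left(407 + \left(7 - 56\right) 502^{2}\right) = -39936 - \left(407 + \left(7 - 56\right) 252004\right) = -39936 - \left(407 - 12348196\right) = -39936 - -12347789 = -39936 + 12347789 = 12307853$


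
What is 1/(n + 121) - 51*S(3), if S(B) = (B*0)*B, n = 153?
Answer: 1/274 ≈ 0.0036496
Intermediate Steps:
S(B) = 0 (S(B) = 0*B = 0)
1/(n + 121) - 51*S(3) = 1/(153 + 121) - 51*0 = 1/274 + 0 = 1/274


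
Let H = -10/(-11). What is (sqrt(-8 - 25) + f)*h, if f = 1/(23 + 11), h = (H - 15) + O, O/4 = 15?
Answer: 505/374 + 505*I*sqrt(33)/11 ≈ 1.3503 + 263.73*I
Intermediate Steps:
O = 60 (O = 4*15 = 60)
H = 10/11 (H = -10*(-1/11) = 10/11 ≈ 0.90909)
h = 505/11 (h = (10/11 - 15) + 60 = -155/11 + 60 = 505/11 ≈ 45.909)
f = 1/34 ≈ 0.029412
(sqrt(-8 - 25) + f)*h = (sqrt(-8 - 25) + 1/34)*(505/11) = (sqrt(-33) + 1/34)*(505/11) = (I*sqrt(33) + 1/34)*(505/11) = (1/34 + I*sqrt(33))*(505/11) = 505/374 + 505*I*sqrt(33)/11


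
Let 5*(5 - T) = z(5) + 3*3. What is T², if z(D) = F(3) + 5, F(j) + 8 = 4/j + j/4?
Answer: 41209/3600 ≈ 11.447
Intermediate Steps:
F(j) = -8 + 4/j + j/4 (F(j) = -8 + (4/j + j/4) = -8 + 4/j + j/4)
z(D) = -11/12 (z(D) = (-8 + 4/3 + (¼)*3) + 5 = (-8 + 4*(⅓) + ¾) + 5 = (-8 + 4/3 + ¾) + 5 = -71/12 + 5 = -11/12)
T = 203/60 (T = 5 - (-11/12 + 3*3)/5 = 5 - (-11/12 + 9)/5 = 5 - ⅕*97/12 = 5 - 97/60 = 203/60 ≈ 3.3833)
T² = (203/60)² = 41209/3600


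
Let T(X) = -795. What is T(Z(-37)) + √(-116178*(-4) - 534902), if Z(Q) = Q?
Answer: -795 + I*√70190 ≈ -795.0 + 264.93*I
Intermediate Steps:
T(Z(-37)) + √(-116178*(-4) - 534902) = -795 + √(-116178*(-4) - 534902) = -795 + √(464712 - 534902) = -795 + √(-70190) = -795 + I*√70190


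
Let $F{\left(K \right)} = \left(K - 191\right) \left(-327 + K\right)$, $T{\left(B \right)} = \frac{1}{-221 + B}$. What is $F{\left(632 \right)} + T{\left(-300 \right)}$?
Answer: $\frac{70077104}{521} \approx 1.3451 \cdot 10^{5}$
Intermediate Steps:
$F{\left(K \right)} = \left(-327 + K\right) \left(-191 + K\right)$ ($F{\left(K \right)} = \left(-191 + K\right) \left(-327 + K\right) = \left(-327 + K\right) \left(-191 + K\right)$)
$F{\left(632 \right)} + T{\left(-300 \right)} = \left(62457 + 632^{2} - 327376\right) + \frac{1}{-221 - 300} = \left(62457 + 399424 - 327376\right) + \frac{1}{-521} = 134505 - \frac{1}{521} = \frac{70077104}{521}$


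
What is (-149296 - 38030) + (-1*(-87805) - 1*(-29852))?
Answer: -69669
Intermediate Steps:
(-149296 - 38030) + (-1*(-87805) - 1*(-29852)) = -187326 + (87805 + 29852) = -187326 + 117657 = -69669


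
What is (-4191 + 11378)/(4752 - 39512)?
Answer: -7187/34760 ≈ -0.20676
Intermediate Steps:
(-4191 + 11378)/(4752 - 39512) = 7187/(-34760) = 7187*(-1/34760) = -7187/34760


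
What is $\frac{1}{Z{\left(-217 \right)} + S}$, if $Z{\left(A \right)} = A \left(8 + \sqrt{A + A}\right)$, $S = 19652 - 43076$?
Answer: $\frac{i}{- 25160 i + 217 \sqrt{434}} \approx -3.8503 \cdot 10^{-5} + 6.9181 \cdot 10^{-6} i$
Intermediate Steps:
$S = -23424$
$Z{\left(A \right)} = A \left(8 + \sqrt{2} \sqrt{A}\right)$ ($Z{\left(A \right)} = A \left(8 + \sqrt{2 A}\right) = A \left(8 + \sqrt{2} \sqrt{A}\right)$)
$\frac{1}{Z{\left(-217 \right)} + S} = \frac{1}{\left(8 \left(-217\right) + \sqrt{2} \left(-217\right)^{\frac{3}{2}}\right) - 23424} = \frac{1}{\left(-1736 + \sqrt{2} \left(- 217 i \sqrt{217}\right)\right) - 23424} = \frac{1}{\left(-1736 - 217 i \sqrt{434}\right) - 23424} = \frac{1}{-25160 - 217 i \sqrt{434}}$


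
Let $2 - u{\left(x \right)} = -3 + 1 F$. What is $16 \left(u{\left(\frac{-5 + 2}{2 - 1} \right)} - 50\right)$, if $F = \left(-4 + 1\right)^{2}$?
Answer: $-864$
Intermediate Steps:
$F = 9$ ($F = \left(-3\right)^{2} = 9$)
$u{\left(x \right)} = -4$ ($u{\left(x \right)} = 2 - \left(-3 + 1 \cdot 9\right) = 2 - \left(-3 + 9\right) = 2 - 6 = -4$)
$16 \left(u{\left(\frac{-5 + 2}{2 - 1} \right)} - 50\right) = 16 \left(-4 - 50\right) = 16 \left(-54\right) = -864$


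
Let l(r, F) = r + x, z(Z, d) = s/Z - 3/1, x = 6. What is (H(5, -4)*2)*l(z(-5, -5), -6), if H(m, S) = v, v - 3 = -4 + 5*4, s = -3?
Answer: 684/5 ≈ 136.80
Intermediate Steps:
v = 19 (v = 3 + (-4 + 5*4) = 3 + (-4 + 20) = 3 + 16 = 19)
H(m, S) = 19
z(Z, d) = -3 - 3/Z (z(Z, d) = -3/Z - 3/1 = -3/Z - 3*1 = -3/Z - 3 = -3 - 3/Z)
l(r, F) = 6 + r (l(r, F) = r + 6 = 6 + r)
(H(5, -4)*2)*l(z(-5, -5), -6) = (19*2)*(6 + (-3 - 3/(-5))) = 38*(6 + (-3 - 3*(-⅕))) = 38*(6 + (-3 + ⅗)) = 38*(6 - 12/5) = 38*(18/5) = 684/5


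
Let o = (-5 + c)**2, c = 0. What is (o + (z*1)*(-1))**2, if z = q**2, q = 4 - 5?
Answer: 576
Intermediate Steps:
q = -1 (q = 4 - 1*5 = 4 - 5 = -1)
z = 1 (z = (-1)**2 = 1)
o = 25 (o = (-5 + 0)**2 = (-5)**2 = 25)
(o + (z*1)*(-1))**2 = (25 + (1*1)*(-1))**2 = (25 + 1*(-1))**2 = (25 - 1)**2 = 24**2 = 576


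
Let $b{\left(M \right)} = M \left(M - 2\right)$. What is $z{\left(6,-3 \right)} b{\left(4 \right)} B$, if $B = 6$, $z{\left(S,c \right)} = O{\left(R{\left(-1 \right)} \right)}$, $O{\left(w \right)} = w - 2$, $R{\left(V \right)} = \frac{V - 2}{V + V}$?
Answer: $-24$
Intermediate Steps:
$R{\left(V \right)} = \frac{-2 + V}{2 V}$
$O{\left(w \right)} = -2 + w$
$z{\left(S,c \right)} = - \frac{1}{2}$ ($z{\left(S,c \right)} = -2 + \frac{-2 - 1}{2 \left(-1\right)} = -2 + \frac{1}{2} \left(-1\right) \left(-3\right) = -2 + \frac{3}{2} = - \frac{1}{2}$)
$b{\left(M \right)} = M \left(-2 + M\right)$
$z{\left(6,-3 \right)} b{\left(4 \right)} B = - \frac{4 \left(-2 + 4\right)}{2} \cdot 6 = - \frac{4 \cdot 2}{2} \cdot 6 = \left(- \frac{1}{2}\right) 8 \cdot 6 = \left(-4\right) 6 = -24$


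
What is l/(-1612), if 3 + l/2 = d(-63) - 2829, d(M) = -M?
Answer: 213/62 ≈ 3.4355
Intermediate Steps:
l = -5538 (l = -6 + 2*(-1*(-63) - 2829) = -6 + 2*(63 - 2829) = -6 + 2*(-2766) = -6 - 5532 = -5538)
l/(-1612) = -5538/(-1612) = -5538*(-1/1612) = 213/62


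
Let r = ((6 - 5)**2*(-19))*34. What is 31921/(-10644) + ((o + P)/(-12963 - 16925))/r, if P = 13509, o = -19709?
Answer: -19262044519/6422206416 ≈ -2.9993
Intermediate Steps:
r = -646 (r = (1**2*(-19))*34 = (1*(-19))*34 = -19*34 = -646)
31921/(-10644) + ((o + P)/(-12963 - 16925))/r = 31921/(-10644) + ((-19709 + 13509)/(-12963 - 16925))/(-646) = 31921*(-1/10644) - 6200/(-29888)*(-1/646) = -31921/10644 - 6200*(-1/29888)*(-1/646) = -31921/10644 + (775/3736)*(-1/646) = -31921/10644 - 775/2413456 = -19262044519/6422206416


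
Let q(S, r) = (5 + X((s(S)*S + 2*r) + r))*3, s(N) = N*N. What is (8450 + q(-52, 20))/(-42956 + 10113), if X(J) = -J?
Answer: -430109/32843 ≈ -13.096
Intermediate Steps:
s(N) = N**2
q(S, r) = 15 - 9*r - 3*S**3 (q(S, r) = (5 - ((S**2*S + 2*r) + r))*3 = (5 - ((S**3 + 2*r) + r))*3 = (5 - (S**3 + 3*r))*3 = (5 + (-S**3 - 3*r))*3 = (5 - S**3 - 3*r)*3 = 15 - 9*r - 3*S**3)
(8450 + q(-52, 20))/(-42956 + 10113) = (8450 + (15 - 9*20 - 3*(-52)**3))/(-42956 + 10113) = (8450 + (15 - 180 - 3*(-140608)))/(-32843) = (8450 + (15 - 180 + 421824))*(-1/32843) = (8450 + 421659)*(-1/32843) = 430109*(-1/32843) = -430109/32843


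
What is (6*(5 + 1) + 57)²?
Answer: 8649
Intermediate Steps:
(6*(5 + 1) + 57)² = (6*6 + 57)² = (36 + 57)² = 93² = 8649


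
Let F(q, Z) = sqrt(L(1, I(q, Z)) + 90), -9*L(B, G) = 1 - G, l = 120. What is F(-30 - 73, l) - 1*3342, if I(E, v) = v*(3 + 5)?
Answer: -3342 + sqrt(1769)/3 ≈ -3328.0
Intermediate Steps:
I(E, v) = 8*v (I(E, v) = v*8 = 8*v)
L(B, G) = -1/9 + G/9 (L(B, G) = -(1 - G)/9 = -1/9 + G/9)
F(q, Z) = sqrt(809/9 + 8*Z/9) (F(q, Z) = sqrt((-1/9 + (8*Z)/9) + 90) = sqrt((-1/9 + 8*Z/9) + 90) = sqrt(809/9 + 8*Z/9))
F(-30 - 73, l) - 1*3342 = sqrt(809 + 8*120)/3 - 1*3342 = sqrt(809 + 960)/3 - 3342 = sqrt(1769)/3 - 3342 = -3342 + sqrt(1769)/3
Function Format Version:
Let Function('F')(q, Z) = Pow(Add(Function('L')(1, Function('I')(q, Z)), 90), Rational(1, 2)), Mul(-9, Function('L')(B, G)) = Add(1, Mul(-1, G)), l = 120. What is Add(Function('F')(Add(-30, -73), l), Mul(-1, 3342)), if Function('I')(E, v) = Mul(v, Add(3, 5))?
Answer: Add(-3342, Mul(Rational(1, 3), Pow(1769, Rational(1, 2)))) ≈ -3328.0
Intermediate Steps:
Function('I')(E, v) = Mul(8, v) (Function('I')(E, v) = Mul(v, 8) = Mul(8, v))
Function('L')(B, G) = Add(Rational(-1, 9), Mul(Rational(1, 9), G)) (Function('L')(B, G) = Mul(Rational(-1, 9), Add(1, Mul(-1, G))) = Add(Rational(-1, 9), Mul(Rational(1, 9), G)))
Function('F')(q, Z) = Pow(Add(Rational(809, 9), Mul(Rational(8, 9), Z)), Rational(1, 2)) (Function('F')(q, Z) = Pow(Add(Add(Rational(-1, 9), Mul(Rational(1, 9), Mul(8, Z))), 90), Rational(1, 2)) = Pow(Add(Add(Rational(-1, 9), Mul(Rational(8, 9), Z)), 90), Rational(1, 2)) = Pow(Add(Rational(809, 9), Mul(Rational(8, 9), Z)), Rational(1, 2)))
Add(Function('F')(Add(-30, -73), l), Mul(-1, 3342)) = Add(Mul(Rational(1, 3), Pow(Add(809, Mul(8, 120)), Rational(1, 2))), Mul(-1, 3342)) = Add(Mul(Rational(1, 3), Pow(Add(809, 960), Rational(1, 2))), -3342) = Add(Mul(Rational(1, 3), Pow(1769, Rational(1, 2))), -3342) = Add(-3342, Mul(Rational(1, 3), Pow(1769, Rational(1, 2))))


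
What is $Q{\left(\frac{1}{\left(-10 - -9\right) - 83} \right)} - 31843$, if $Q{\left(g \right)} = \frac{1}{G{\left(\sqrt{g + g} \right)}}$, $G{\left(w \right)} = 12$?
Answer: $- \frac{382115}{12} \approx -31843.0$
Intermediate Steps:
$Q{\left(g \right)} = \frac{1}{12}$
$Q{\left(\frac{1}{\left(-10 - -9\right) - 83} \right)} - 31843 = \frac{1}{12} - 31843 = - \frac{382115}{12}$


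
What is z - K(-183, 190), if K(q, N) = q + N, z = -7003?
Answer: -7010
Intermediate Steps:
K(q, N) = N + q
z - K(-183, 190) = -7003 - (190 - 183) = -7003 - 1*7 = -7003 - 7 = -7010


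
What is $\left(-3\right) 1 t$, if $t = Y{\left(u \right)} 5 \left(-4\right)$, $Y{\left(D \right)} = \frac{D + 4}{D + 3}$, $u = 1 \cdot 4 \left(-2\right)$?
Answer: $48$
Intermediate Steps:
$u = -8$ ($u = 4 \left(-2\right) = -8$)
$Y{\left(D \right)} = \frac{4 + D}{3 + D}$
$t = -16$ ($t = \frac{4 - 8}{3 - 8} \cdot 5 \left(-4\right) = \frac{1}{-5} \left(-4\right) 5 \left(-4\right) = \left(- \frac{1}{5}\right) \left(-4\right) 5 \left(-4\right) = \frac{4}{5} \cdot 5 \left(-4\right) = 4 \left(-4\right) = -16$)
$\left(-3\right) 1 t = \left(-3\right) 1 \left(-16\right) = \left(-3\right) \left(-16\right) = 48$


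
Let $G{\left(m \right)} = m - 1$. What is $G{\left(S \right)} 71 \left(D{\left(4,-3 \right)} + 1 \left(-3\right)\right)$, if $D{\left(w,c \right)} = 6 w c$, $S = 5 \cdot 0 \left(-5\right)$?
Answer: $5325$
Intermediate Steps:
$S = 0$ ($S = 0 \left(-5\right) = 0$)
$D{\left(w,c \right)} = 6 c w$
$G{\left(m \right)} = -1 + m$
$G{\left(S \right)} 71 \left(D{\left(4,-3 \right)} + 1 \left(-3\right)\right) = \left(-1 + 0\right) 71 \left(6 \left(-3\right) 4 + 1 \left(-3\right)\right) = \left(-1\right) 71 \left(-72 - 3\right) = \left(-71\right) \left(-75\right) = 5325$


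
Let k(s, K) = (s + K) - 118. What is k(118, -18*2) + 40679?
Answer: 40643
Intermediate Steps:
k(s, K) = -118 + K + s (k(s, K) = (K + s) - 118 = -118 + K + s)
k(118, -18*2) + 40679 = (-118 - 18*2 + 118) + 40679 = (-118 - 36 + 118) + 40679 = -36 + 40679 = 40643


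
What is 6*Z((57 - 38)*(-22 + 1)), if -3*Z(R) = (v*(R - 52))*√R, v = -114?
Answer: -102828*I*√399 ≈ -2.054e+6*I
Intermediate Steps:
Z(R) = -√R*(5928 - 114*R)/3 (Z(R) = -(-114*(R - 52))*√R/3 = -(-114*(-52 + R))*√R/3 = -(5928 - 114*R)*√R/3 = -√R*(5928 - 114*R)/3)
6*Z((57 - 38)*(-22 + 1)) = 6*(38*√((57 - 38)*(-22 + 1))*(-52 + (57 - 38)*(-22 + 1))) = 6*(38*√(19*(-21))*(-52 + 19*(-21))) = 6*(38*√(-399)*(-52 - 399)) = 6*(38*(I*√399)*(-451)) = 6*(-17138*I*√399) = -102828*I*√399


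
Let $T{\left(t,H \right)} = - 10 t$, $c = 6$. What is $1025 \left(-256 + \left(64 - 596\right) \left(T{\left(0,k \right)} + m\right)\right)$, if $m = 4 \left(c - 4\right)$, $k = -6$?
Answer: $-4624800$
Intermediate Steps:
$m = 8$ ($m = 4 \left(6 - 4\right) = 4 \cdot 2 = 8$)
$1025 \left(-256 + \left(64 - 596\right) \left(T{\left(0,k \right)} + m\right)\right) = 1025 \left(-256 + \left(64 - 596\right) \left(\left(-10\right) 0 + 8\right)\right) = 1025 \left(-256 - 532 \left(0 + 8\right)\right) = 1025 \left(-256 - 4256\right) = 1025 \left(-4512\right) = -4624800$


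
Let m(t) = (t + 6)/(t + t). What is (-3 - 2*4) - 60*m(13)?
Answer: -713/13 ≈ -54.846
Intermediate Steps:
m(t) = (6 + t)/(2*t) (m(t) = (6 + t)/((2*t)) = (6 + t)*(1/(2*t)) = (6 + t)/(2*t))
(-3 - 2*4) - 60*m(13) = (-3 - 2*4) - 30*(6 + 13)/13 = (-3 - 8) - 30*19/13 = -11 - 60*19/26 = -11 - 570/13 = -713/13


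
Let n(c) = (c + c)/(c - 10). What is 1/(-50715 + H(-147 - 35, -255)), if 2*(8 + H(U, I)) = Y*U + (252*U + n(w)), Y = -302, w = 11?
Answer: -1/46162 ≈ -2.1663e-5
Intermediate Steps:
n(c) = 2*c/(-10 + c) (n(c) = (2*c)/(-10 + c) = 2*c/(-10 + c))
H(U, I) = 3 - 25*U (H(U, I) = -8 + (-302*U + (252*U + 2*11/(-10 + 11)))/2 = -8 + (-302*U + (252*U + 2*11/1))/2 = -8 + (-302*U + (252*U + 2*11*1))/2 = -8 + (-302*U + (252*U + 22))/2 = -8 + (-302*U + (22 + 252*U))/2 = -8 + (22 - 50*U)/2 = -8 + (11 - 25*U) = 3 - 25*U)
1/(-50715 + H(-147 - 35, -255)) = 1/(-50715 + (3 - 25*(-147 - 35))) = 1/(-50715 + (3 - 25*(-182))) = 1/(-50715 + (3 + 4550)) = 1/(-50715 + 4553) = 1/(-46162) = -1/46162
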